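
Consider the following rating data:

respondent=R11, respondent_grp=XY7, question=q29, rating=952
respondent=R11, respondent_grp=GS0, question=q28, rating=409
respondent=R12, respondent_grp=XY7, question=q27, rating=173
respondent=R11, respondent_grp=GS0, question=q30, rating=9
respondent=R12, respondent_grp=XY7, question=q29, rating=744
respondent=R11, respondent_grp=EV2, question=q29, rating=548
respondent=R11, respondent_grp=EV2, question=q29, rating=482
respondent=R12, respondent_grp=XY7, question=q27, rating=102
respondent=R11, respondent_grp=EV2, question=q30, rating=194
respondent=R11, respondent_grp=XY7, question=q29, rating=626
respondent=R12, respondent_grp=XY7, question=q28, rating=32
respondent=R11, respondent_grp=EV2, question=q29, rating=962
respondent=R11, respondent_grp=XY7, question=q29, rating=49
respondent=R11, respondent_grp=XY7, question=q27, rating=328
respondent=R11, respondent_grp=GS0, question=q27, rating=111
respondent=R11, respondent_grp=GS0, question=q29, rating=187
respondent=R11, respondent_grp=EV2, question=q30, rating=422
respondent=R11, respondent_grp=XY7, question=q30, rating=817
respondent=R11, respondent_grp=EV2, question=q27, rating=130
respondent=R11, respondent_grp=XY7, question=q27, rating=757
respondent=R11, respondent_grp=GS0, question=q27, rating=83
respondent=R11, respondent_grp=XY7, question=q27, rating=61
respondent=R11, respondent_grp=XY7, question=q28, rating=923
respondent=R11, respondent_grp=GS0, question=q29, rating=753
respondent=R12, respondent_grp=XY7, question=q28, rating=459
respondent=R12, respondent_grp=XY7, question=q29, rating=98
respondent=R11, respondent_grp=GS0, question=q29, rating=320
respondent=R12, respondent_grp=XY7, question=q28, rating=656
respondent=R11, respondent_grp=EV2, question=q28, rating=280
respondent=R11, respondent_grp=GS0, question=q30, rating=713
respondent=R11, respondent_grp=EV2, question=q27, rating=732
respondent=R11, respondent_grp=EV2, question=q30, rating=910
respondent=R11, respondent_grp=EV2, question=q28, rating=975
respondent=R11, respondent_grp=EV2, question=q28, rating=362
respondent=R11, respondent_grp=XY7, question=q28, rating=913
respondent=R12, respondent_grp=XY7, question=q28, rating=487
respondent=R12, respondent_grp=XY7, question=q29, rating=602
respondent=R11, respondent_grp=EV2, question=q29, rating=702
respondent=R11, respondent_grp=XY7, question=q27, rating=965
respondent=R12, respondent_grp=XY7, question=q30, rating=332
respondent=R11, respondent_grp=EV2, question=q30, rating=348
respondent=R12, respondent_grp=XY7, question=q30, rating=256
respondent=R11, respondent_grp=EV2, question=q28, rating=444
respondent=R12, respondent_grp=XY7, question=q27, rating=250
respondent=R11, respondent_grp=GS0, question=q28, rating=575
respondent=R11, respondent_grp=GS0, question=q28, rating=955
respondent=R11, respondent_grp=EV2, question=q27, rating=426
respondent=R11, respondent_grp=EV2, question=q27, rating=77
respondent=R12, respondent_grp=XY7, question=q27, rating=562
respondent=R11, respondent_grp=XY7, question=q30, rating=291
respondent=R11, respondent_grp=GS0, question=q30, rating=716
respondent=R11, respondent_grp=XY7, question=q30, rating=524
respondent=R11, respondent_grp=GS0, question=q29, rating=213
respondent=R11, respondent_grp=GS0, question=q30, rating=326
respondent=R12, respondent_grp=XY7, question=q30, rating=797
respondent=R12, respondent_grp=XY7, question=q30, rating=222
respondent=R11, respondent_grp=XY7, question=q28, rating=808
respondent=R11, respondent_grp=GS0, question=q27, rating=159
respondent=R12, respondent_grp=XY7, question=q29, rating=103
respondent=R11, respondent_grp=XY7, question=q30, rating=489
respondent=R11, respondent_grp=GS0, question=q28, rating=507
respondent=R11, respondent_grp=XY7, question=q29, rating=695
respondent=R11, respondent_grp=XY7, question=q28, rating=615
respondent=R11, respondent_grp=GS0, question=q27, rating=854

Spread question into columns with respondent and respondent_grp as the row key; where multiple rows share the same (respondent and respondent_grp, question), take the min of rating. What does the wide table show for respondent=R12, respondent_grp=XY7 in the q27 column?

Rows with respondent=R12, respondent_grp=XY7 and question=q27: rating values are 173, 102, 250, 562.
min(173, 102, 250, 562) = 102.

102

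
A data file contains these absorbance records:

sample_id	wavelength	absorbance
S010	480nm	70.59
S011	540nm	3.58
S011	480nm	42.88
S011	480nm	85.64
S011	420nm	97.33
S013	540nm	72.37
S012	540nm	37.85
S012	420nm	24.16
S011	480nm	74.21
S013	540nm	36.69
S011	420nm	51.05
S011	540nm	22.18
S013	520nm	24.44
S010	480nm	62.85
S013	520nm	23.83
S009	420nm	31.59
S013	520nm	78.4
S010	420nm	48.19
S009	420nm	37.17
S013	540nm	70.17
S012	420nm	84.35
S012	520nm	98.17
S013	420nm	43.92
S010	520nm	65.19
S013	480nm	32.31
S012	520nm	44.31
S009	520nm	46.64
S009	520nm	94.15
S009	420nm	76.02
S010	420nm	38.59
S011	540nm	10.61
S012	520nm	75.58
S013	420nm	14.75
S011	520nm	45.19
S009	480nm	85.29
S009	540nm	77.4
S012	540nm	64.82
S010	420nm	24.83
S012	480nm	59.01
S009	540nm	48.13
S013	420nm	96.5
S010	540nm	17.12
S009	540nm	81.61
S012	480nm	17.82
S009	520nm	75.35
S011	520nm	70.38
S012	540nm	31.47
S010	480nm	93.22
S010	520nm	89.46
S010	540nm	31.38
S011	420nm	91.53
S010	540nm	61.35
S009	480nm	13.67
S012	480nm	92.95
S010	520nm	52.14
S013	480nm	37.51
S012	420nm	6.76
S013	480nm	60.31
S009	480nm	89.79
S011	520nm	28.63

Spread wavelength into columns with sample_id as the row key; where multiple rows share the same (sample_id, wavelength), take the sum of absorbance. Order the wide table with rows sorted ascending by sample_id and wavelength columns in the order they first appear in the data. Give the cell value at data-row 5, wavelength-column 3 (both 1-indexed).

With rows sorted ascending by sample_id, row 5 is sample_id=S013. wavelength columns in first-appearance order: 480nm, 540nm, 420nm, 520nm; column 3 is 420nm.
Long rows with sample_id=S013, wavelength=420nm: 43.92 + 14.75 + 96.5 = 155.17.

155.17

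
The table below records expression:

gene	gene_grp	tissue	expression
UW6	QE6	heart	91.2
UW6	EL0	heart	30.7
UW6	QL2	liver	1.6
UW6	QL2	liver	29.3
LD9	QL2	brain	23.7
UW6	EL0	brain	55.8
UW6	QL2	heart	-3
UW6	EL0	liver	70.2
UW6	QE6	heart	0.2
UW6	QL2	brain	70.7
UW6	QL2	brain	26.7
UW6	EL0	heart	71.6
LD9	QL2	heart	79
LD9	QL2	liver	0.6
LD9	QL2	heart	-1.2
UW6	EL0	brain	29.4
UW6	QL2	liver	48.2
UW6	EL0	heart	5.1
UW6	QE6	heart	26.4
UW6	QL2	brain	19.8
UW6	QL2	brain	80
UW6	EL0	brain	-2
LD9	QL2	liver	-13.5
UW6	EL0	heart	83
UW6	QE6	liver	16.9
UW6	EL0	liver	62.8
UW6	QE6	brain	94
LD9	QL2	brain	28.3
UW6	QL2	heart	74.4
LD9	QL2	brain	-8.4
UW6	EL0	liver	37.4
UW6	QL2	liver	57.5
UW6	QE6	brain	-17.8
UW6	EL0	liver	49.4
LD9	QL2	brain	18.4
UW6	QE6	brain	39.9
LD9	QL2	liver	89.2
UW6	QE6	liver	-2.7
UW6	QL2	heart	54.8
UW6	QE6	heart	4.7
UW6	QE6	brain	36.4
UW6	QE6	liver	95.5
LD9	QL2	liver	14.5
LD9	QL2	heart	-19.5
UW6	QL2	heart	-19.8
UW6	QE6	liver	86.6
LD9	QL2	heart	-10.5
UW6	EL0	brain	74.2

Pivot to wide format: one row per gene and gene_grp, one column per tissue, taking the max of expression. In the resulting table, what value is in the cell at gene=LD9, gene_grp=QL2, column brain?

28.3

Rows with gene=LD9, gene_grp=QL2 and tissue=brain: expression values are 23.7, 28.3, -8.4, 18.4.
max(23.7, 28.3, -8.4, 18.4) = 28.3.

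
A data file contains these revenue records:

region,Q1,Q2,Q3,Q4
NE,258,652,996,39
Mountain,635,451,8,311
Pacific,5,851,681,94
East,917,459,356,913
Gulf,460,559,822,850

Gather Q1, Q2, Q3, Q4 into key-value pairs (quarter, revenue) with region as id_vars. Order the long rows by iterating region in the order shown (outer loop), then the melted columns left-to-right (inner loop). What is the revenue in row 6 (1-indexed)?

20 rows total (5 × 4). Row 6: index ⌊(6-1)/4⌋ = 1 into region → Mountain; (6-1) mod 4 = 1 into the melted columns → Q2.
So row 6 is (Mountain, Q2, 451); revenue = 451.

451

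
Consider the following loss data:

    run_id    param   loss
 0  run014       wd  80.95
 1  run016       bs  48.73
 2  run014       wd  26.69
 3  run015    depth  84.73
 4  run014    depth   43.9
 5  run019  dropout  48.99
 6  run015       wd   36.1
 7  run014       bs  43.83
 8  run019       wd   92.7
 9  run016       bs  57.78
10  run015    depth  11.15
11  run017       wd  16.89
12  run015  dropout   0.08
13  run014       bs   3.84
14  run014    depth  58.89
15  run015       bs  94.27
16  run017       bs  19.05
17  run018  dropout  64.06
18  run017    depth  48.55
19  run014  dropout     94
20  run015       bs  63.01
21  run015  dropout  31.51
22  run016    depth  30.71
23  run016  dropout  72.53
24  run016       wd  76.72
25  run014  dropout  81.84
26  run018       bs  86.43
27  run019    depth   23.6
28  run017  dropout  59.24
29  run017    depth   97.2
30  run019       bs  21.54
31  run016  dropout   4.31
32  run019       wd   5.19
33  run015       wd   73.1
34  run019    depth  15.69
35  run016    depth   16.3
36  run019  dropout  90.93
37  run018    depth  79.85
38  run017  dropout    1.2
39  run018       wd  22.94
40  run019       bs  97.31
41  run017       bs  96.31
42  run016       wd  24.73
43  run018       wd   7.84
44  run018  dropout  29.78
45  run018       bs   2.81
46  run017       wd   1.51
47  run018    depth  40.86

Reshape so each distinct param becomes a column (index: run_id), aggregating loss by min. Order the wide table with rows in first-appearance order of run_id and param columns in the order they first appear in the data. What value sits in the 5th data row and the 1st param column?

With rows in first-appearance order of run_id, row 5 is run_id=run017. param columns in first-appearance order: wd, bs, depth, dropout; column 1 is wd.
Long rows with run_id=run017, param=wd: min(16.89, 1.51) = 1.51.

1.51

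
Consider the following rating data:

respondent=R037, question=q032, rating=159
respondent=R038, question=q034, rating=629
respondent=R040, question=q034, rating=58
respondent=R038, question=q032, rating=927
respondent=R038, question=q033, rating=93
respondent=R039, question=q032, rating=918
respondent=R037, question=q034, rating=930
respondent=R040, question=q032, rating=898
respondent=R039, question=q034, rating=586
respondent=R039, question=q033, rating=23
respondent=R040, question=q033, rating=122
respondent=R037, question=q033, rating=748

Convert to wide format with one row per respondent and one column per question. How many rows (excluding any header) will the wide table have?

4

4 distinct respondent values → 4 rows.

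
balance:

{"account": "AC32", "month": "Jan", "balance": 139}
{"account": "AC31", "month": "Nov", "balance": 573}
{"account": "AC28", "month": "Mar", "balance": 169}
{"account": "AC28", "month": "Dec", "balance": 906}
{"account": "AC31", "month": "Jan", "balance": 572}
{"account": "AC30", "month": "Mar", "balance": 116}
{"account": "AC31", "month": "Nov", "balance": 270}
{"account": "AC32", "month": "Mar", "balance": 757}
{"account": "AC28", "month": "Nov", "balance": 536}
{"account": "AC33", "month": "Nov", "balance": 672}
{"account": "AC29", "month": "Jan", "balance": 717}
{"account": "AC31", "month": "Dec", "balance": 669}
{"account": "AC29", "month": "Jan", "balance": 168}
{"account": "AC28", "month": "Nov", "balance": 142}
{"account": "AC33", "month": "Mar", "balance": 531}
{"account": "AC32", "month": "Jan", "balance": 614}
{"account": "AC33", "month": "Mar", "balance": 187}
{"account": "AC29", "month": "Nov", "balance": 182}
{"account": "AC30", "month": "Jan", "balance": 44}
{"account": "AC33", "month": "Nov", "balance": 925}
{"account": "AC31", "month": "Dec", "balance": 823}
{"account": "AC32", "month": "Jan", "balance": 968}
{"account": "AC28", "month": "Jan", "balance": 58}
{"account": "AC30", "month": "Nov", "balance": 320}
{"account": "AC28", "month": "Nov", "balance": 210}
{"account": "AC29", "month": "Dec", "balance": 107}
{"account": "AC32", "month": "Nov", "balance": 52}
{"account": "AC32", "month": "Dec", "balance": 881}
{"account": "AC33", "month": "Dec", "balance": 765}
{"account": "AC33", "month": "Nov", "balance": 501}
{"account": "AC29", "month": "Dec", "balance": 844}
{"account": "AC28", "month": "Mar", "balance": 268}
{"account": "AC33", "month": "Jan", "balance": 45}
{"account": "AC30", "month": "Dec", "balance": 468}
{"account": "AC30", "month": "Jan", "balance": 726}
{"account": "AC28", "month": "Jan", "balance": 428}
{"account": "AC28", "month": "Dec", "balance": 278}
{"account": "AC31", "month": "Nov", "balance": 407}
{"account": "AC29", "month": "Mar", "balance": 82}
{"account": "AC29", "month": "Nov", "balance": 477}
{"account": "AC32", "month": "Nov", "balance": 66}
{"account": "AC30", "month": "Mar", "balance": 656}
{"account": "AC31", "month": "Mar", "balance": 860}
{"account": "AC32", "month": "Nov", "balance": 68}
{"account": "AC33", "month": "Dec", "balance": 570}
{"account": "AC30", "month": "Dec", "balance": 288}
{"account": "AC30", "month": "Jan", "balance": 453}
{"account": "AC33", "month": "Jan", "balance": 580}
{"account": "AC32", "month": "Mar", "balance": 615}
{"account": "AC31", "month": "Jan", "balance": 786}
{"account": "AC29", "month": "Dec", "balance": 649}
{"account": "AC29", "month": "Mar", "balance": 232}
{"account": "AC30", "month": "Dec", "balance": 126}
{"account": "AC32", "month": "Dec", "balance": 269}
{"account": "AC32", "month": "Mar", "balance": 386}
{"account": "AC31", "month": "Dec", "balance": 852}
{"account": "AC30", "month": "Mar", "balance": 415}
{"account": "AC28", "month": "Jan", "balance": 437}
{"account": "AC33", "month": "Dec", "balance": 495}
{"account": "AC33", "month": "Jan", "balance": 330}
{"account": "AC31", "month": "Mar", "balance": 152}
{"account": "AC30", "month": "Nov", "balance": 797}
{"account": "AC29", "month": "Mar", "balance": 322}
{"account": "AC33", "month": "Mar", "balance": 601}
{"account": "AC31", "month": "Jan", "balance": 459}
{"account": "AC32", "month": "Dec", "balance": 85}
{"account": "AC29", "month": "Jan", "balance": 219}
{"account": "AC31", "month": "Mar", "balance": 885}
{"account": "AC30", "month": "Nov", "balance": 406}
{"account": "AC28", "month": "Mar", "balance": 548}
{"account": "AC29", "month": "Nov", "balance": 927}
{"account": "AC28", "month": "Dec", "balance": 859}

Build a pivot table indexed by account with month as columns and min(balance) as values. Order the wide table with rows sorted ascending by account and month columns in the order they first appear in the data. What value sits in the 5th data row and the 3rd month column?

With rows sorted ascending by account, row 5 is account=AC32. month columns in first-appearance order: Jan, Nov, Mar, Dec; column 3 is Mar.
Long rows with account=AC32, month=Mar: min(757, 615, 386) = 386.

386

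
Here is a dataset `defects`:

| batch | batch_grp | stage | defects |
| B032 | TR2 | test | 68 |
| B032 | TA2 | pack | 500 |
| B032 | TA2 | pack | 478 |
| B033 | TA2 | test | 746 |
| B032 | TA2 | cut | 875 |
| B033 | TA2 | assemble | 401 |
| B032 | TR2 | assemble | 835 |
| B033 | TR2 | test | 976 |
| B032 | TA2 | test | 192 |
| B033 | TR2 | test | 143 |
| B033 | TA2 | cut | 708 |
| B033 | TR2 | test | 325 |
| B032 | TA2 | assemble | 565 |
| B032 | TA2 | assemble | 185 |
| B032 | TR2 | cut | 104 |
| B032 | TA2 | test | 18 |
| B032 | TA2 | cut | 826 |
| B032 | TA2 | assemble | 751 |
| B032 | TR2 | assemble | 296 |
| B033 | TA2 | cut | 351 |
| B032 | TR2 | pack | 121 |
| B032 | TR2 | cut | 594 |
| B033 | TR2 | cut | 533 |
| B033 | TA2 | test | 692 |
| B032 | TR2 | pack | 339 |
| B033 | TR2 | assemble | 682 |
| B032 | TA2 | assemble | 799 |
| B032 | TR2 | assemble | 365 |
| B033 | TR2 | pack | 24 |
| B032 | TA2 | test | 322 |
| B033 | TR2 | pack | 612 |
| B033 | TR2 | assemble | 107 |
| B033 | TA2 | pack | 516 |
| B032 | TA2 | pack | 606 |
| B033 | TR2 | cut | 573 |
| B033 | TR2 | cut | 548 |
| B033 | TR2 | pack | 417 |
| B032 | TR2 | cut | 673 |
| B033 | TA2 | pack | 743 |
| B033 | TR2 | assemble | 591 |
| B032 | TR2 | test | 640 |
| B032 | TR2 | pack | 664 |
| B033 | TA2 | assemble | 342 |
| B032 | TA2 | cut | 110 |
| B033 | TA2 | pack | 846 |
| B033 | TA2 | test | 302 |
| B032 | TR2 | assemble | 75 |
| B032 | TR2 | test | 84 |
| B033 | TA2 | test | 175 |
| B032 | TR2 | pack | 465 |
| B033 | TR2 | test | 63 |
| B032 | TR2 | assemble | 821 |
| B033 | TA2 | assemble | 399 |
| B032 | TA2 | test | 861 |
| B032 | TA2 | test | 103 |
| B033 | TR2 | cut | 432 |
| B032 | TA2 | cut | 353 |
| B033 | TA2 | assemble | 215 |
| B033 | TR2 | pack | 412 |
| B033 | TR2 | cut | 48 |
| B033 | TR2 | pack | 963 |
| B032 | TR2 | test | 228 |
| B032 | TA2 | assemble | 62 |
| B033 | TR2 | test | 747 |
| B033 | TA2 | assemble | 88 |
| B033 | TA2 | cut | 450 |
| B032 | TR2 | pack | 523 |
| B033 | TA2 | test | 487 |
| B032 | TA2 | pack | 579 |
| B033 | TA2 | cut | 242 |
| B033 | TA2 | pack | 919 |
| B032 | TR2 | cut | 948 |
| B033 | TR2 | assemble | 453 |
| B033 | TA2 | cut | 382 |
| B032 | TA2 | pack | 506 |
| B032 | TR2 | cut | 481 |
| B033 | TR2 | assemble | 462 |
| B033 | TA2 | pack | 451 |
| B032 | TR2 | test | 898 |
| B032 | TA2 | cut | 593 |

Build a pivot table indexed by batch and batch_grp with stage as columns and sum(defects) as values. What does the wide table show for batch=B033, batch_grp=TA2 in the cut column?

2133

Rows with batch=B033, batch_grp=TA2 and stage=cut: defects values are 708, 351, 450, 242, 382.
708 + 351 + 450 + 242 + 382 = 2133.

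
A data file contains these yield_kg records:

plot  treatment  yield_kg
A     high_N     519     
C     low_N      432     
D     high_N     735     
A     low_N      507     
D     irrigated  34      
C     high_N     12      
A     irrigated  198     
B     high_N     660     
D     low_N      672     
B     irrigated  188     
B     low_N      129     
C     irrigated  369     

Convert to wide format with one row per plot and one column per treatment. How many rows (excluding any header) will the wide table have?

4 distinct plot values → 4 rows.

4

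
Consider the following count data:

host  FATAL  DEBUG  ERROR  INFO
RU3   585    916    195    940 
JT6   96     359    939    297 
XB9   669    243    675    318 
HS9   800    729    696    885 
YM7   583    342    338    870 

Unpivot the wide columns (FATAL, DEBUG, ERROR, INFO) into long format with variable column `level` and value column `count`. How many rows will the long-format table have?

5 host values × 4 melted columns = 20 rows.

20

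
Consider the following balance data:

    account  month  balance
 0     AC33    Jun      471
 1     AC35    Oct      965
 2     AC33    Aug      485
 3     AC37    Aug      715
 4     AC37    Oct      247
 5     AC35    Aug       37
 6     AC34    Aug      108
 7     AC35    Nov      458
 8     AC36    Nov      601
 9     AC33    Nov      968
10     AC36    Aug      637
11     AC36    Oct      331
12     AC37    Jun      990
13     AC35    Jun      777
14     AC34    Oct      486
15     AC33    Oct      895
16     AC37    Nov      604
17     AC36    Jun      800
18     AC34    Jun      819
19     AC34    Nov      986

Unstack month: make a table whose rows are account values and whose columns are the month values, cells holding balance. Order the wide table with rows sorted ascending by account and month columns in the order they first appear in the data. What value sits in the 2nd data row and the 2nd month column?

486

With rows sorted ascending by account, row 2 is account=AC34. month columns in first-appearance order: Jun, Oct, Aug, Nov; column 2 is Oct.
Long rows with account=AC34, month=Oct: balance = 486.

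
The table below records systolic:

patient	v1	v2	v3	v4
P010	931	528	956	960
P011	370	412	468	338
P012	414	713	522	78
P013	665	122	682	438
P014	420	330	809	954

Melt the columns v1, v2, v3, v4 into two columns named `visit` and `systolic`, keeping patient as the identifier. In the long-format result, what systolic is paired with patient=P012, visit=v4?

Unpivoting turns each (patient, wide-column) pair into one long row.
The wide cell at row P012, column v4 holds 78, so the long row (P012, v4) has systolic=78.

78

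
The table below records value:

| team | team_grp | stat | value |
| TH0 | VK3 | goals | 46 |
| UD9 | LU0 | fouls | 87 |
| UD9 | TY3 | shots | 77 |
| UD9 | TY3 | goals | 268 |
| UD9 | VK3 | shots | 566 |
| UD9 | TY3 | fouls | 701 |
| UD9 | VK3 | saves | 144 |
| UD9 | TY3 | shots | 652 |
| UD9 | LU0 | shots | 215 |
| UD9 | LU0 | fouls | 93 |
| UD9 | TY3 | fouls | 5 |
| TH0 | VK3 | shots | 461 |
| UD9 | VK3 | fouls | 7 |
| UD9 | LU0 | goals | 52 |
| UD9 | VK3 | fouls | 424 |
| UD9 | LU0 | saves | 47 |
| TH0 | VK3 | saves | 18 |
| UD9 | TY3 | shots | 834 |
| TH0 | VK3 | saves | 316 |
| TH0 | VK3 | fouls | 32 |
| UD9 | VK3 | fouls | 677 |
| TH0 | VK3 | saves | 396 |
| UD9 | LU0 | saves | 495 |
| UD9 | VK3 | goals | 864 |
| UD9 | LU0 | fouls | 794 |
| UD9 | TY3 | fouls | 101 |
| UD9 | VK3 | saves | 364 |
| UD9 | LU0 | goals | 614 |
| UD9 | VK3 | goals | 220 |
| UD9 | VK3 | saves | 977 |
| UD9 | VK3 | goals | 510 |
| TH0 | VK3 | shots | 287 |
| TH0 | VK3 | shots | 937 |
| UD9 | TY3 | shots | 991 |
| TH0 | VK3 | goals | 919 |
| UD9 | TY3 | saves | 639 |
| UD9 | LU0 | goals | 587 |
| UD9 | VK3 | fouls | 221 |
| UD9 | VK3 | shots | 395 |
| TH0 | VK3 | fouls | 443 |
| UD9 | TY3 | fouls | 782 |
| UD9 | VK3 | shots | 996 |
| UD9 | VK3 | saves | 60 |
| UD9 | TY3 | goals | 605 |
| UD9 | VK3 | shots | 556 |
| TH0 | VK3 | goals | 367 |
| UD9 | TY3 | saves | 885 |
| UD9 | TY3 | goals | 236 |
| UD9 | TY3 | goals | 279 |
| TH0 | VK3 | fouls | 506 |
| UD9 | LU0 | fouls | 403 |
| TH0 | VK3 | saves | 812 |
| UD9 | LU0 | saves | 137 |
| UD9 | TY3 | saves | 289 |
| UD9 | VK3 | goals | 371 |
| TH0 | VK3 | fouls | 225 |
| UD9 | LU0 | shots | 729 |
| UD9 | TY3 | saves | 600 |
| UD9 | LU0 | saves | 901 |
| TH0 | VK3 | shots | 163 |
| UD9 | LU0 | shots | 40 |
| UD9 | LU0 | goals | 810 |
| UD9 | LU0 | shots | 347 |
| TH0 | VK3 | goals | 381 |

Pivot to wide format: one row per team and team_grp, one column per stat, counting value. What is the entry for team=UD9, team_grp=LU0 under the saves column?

4

Rows with team=UD9, team_grp=LU0 and stat=saves: value values are 47, 495, 137, 901.
4 rows match — count = 4.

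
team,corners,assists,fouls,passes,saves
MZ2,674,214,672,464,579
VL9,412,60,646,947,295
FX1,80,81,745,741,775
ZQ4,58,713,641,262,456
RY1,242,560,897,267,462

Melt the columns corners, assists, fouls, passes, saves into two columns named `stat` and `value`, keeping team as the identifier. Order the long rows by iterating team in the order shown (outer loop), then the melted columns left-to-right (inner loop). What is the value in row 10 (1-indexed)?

25 rows total (5 × 5). Row 10: index ⌊(10-1)/5⌋ = 1 into team → VL9; (10-1) mod 5 = 4 into the melted columns → saves.
So row 10 is (VL9, saves, 295); value = 295.

295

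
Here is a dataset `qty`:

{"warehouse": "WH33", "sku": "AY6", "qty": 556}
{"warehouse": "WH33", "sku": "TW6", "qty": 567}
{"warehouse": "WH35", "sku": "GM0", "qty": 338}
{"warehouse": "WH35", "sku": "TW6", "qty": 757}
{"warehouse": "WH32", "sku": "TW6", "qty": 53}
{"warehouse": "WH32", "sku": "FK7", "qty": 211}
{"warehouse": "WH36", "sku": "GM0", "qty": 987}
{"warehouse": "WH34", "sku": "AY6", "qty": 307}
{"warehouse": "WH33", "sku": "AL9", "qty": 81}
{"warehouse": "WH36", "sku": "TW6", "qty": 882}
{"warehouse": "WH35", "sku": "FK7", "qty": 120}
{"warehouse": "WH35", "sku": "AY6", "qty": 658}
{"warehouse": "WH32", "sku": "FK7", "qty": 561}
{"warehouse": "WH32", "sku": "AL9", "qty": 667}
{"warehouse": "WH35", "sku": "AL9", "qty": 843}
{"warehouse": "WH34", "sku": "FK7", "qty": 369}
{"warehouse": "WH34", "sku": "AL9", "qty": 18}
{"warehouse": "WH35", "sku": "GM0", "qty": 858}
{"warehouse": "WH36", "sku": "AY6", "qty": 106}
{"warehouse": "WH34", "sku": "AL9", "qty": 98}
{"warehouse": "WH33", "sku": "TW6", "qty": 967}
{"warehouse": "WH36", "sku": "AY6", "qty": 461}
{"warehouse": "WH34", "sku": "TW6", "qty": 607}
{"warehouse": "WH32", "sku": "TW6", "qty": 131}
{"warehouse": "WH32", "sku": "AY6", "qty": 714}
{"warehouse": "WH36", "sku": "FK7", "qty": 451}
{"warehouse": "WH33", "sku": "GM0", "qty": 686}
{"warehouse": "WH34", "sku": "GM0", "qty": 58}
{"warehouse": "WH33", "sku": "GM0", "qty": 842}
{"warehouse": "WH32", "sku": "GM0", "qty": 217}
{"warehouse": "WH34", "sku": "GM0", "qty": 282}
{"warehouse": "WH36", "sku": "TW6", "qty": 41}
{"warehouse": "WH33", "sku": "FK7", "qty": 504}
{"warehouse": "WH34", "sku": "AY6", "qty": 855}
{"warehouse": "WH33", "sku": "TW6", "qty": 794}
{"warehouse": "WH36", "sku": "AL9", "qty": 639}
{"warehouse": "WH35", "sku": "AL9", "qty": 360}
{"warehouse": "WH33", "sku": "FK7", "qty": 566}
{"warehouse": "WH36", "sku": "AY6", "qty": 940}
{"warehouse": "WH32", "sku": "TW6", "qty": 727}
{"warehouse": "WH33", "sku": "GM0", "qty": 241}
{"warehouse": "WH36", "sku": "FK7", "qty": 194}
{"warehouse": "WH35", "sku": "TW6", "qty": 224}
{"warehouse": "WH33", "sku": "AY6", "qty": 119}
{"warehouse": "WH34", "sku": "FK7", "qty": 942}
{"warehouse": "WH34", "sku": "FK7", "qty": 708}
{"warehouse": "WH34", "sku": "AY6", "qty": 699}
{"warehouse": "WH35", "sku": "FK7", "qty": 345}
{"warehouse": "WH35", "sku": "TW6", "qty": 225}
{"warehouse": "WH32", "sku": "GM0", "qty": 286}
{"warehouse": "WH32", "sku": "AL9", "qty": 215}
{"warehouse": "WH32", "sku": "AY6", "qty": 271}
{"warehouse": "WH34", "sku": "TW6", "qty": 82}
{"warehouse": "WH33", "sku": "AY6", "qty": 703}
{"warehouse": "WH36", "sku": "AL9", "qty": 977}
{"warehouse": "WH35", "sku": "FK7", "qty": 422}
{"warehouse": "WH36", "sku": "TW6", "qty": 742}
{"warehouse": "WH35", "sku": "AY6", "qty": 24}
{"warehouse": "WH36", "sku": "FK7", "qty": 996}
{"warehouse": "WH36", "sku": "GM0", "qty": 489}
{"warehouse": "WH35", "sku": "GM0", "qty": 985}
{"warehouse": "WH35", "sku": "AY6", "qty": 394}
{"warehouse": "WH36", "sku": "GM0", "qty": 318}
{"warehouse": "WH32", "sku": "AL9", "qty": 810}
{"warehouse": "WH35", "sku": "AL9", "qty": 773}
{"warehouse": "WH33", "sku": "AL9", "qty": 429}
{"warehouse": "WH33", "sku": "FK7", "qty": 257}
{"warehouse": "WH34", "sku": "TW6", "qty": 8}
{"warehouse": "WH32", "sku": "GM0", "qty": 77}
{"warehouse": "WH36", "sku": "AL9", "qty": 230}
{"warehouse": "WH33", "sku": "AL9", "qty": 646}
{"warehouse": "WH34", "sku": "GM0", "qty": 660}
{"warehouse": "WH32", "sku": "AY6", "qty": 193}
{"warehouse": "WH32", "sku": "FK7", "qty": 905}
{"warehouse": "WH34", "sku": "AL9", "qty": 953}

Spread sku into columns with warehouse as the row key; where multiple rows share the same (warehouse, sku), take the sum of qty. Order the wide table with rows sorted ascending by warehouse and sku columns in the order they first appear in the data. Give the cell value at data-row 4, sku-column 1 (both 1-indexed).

1076

With rows sorted ascending by warehouse, row 4 is warehouse=WH35. sku columns in first-appearance order: AY6, TW6, GM0, FK7, AL9; column 1 is AY6.
Long rows with warehouse=WH35, sku=AY6: 658 + 24 + 394 = 1076.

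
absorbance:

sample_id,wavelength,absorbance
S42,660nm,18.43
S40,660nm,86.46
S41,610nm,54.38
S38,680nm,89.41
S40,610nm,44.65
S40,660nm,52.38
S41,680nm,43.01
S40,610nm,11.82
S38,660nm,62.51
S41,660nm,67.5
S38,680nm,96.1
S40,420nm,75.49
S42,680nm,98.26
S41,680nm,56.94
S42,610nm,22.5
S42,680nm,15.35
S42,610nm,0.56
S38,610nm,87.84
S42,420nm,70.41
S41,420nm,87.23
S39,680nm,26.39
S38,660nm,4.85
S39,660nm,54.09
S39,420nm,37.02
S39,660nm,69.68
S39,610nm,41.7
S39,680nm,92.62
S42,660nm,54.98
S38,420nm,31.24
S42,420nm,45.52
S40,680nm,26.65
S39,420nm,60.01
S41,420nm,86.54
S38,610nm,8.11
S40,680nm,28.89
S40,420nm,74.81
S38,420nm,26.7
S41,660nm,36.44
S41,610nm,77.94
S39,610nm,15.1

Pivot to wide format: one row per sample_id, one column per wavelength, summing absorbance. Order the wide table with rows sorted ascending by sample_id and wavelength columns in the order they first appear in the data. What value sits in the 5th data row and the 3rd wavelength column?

With rows sorted ascending by sample_id, row 5 is sample_id=S42. wavelength columns in first-appearance order: 660nm, 610nm, 680nm, 420nm; column 3 is 680nm.
Long rows with sample_id=S42, wavelength=680nm: 98.26 + 15.35 = 113.61.

113.61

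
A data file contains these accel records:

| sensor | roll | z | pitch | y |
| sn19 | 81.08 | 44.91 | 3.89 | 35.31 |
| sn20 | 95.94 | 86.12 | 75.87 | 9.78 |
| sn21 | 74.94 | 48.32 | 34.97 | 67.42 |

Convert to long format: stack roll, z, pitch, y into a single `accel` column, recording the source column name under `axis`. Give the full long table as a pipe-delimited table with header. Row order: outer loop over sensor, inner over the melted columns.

Each (sensor, column) pair becomes one row: 3 × 4 = 12 rows.
For example, (sn19, roll) → accel=81.08.

| sensor | axis | accel |
| sn19 | roll | 81.08 |
| sn19 | z | 44.91 |
| sn19 | pitch | 3.89 |
| sn19 | y | 35.31 |
| sn20 | roll | 95.94 |
| sn20 | z | 86.12 |
| sn20 | pitch | 75.87 |
| sn20 | y | 9.78 |
| sn21 | roll | 74.94 |
| sn21 | z | 48.32 |
| sn21 | pitch | 34.97 |
| sn21 | y | 67.42 |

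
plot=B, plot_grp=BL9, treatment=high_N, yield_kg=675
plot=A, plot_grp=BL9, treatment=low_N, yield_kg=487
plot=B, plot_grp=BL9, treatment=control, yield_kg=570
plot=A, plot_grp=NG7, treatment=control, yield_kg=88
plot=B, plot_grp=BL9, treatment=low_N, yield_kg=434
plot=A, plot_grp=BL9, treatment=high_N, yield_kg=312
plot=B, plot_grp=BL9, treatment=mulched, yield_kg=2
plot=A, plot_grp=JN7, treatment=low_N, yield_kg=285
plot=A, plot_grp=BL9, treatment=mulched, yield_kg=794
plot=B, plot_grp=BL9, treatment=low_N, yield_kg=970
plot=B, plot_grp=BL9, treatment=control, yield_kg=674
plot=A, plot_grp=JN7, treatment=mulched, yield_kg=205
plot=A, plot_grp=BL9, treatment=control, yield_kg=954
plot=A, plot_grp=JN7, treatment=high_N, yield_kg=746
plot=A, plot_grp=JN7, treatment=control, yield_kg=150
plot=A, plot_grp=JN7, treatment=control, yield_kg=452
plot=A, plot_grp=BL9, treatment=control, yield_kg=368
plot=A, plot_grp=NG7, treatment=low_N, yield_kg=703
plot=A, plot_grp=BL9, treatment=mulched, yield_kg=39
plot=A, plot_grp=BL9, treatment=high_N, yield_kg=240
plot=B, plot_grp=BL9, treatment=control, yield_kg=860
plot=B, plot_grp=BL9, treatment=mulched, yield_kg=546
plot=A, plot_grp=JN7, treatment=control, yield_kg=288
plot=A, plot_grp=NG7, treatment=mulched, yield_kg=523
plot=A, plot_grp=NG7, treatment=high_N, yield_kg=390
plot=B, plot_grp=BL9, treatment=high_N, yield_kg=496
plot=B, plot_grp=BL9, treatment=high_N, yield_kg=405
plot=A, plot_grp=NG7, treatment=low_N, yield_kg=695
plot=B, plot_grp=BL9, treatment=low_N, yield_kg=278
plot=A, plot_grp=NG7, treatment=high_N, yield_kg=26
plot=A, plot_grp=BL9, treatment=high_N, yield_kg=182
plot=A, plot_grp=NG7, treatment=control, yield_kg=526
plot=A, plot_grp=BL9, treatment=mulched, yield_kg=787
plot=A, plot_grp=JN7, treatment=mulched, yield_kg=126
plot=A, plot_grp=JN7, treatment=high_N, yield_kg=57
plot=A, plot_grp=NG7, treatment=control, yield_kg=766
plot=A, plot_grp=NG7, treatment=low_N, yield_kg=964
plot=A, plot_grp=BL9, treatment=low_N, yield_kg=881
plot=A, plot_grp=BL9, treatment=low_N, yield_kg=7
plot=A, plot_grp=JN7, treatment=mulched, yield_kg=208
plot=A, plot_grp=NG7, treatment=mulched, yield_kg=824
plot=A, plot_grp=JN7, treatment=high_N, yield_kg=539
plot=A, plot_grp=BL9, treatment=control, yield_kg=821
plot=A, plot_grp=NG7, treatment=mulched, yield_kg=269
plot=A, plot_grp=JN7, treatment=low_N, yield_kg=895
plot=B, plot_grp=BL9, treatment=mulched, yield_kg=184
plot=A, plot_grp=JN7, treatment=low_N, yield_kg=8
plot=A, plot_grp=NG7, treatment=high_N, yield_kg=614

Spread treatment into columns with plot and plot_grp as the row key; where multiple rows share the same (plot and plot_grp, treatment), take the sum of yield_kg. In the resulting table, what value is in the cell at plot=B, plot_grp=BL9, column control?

2104

Rows with plot=B, plot_grp=BL9 and treatment=control: yield_kg values are 570, 674, 860.
570 + 674 + 860 = 2104.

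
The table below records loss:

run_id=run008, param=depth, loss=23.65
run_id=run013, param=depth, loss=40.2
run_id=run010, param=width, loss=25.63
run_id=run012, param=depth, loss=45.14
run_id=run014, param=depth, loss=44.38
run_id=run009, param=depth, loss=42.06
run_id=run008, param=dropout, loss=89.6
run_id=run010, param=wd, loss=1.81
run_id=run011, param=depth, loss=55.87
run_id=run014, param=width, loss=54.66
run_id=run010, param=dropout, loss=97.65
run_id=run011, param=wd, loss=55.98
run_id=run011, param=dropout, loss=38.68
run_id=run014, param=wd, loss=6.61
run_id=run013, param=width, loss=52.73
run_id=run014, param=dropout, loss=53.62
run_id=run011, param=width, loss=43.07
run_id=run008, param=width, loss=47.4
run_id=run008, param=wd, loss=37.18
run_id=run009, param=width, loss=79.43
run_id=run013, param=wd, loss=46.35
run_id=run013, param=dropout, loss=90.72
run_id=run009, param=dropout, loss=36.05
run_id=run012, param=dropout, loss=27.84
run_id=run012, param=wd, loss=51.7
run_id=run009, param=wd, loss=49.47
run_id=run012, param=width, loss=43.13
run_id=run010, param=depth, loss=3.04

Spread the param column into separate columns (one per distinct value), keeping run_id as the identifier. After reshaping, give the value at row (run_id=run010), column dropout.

97.65

Wide layout: rows indexed by run_id, columns are the 4 distinct param values (depth, width, dropout, wd).
Cell (run_id=run010, param=dropout) draws from the long row where run_id=run010 and param=dropout, which has loss=97.65.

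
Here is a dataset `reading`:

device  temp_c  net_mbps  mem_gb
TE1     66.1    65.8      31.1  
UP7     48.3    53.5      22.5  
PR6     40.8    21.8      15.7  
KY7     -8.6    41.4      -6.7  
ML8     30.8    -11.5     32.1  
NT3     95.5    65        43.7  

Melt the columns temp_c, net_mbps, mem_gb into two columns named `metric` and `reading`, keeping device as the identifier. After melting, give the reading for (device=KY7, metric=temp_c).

Unpivoting turns each (device, wide-column) pair into one long row.
The wide cell at row KY7, column temp_c holds -8.6, so the long row (KY7, temp_c) has reading=-8.6.

-8.6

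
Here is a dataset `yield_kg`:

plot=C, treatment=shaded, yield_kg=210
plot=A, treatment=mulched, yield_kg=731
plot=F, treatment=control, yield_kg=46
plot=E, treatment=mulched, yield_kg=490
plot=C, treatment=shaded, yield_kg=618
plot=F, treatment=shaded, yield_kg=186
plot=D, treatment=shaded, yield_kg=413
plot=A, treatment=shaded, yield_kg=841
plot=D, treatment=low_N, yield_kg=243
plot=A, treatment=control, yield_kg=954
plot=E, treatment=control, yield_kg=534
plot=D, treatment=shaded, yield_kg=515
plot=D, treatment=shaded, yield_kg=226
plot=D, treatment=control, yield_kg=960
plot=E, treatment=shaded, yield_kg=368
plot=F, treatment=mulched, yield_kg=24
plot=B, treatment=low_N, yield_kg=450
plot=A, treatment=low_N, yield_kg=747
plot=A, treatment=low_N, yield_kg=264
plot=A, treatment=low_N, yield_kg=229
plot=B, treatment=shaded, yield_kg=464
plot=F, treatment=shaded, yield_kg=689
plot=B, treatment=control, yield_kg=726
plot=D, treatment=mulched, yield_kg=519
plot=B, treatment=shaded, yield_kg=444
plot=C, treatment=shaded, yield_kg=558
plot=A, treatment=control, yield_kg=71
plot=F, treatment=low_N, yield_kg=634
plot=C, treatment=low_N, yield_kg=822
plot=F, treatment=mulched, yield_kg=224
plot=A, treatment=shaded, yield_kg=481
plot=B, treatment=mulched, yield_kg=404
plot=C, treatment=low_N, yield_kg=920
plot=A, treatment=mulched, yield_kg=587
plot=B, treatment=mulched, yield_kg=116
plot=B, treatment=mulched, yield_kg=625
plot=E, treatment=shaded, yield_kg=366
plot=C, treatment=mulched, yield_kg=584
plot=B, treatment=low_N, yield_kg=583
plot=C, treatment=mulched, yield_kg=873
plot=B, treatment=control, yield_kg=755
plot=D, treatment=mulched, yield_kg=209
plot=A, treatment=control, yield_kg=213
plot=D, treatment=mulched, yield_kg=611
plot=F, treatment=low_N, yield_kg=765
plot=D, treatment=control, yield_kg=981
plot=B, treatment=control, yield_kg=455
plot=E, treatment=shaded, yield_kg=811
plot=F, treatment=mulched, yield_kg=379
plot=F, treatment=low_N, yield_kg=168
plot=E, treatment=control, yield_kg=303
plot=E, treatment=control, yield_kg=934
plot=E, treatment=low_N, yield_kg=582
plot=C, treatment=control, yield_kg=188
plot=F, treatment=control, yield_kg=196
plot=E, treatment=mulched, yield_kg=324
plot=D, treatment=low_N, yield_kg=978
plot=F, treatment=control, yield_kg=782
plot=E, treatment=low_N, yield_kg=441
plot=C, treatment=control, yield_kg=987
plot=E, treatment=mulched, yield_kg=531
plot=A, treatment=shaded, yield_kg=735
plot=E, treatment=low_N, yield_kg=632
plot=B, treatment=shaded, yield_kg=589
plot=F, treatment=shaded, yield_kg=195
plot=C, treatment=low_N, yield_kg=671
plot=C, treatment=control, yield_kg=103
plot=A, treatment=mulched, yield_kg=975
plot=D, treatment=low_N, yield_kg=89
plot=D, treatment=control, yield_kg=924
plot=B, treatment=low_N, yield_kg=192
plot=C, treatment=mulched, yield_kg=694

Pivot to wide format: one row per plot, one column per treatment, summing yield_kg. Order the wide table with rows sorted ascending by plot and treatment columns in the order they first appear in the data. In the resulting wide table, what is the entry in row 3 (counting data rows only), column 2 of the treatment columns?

2151

With rows sorted ascending by plot, row 3 is plot=C. treatment columns in first-appearance order: shaded, mulched, control, low_N; column 2 is mulched.
Long rows with plot=C, treatment=mulched: 584 + 873 + 694 = 2151.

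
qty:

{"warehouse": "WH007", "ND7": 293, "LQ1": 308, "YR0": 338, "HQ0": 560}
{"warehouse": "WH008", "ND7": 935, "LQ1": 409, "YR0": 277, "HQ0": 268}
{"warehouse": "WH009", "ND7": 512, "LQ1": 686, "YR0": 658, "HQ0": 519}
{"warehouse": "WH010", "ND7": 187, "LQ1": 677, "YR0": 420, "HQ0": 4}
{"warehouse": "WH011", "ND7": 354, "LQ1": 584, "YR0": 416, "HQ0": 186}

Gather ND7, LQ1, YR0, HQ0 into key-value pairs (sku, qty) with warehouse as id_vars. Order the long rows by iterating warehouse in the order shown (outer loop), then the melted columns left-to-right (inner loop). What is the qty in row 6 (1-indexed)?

20 rows total (5 × 4). Row 6: index ⌊(6-1)/4⌋ = 1 into warehouse → WH008; (6-1) mod 4 = 1 into the melted columns → LQ1.
So row 6 is (WH008, LQ1, 409); qty = 409.

409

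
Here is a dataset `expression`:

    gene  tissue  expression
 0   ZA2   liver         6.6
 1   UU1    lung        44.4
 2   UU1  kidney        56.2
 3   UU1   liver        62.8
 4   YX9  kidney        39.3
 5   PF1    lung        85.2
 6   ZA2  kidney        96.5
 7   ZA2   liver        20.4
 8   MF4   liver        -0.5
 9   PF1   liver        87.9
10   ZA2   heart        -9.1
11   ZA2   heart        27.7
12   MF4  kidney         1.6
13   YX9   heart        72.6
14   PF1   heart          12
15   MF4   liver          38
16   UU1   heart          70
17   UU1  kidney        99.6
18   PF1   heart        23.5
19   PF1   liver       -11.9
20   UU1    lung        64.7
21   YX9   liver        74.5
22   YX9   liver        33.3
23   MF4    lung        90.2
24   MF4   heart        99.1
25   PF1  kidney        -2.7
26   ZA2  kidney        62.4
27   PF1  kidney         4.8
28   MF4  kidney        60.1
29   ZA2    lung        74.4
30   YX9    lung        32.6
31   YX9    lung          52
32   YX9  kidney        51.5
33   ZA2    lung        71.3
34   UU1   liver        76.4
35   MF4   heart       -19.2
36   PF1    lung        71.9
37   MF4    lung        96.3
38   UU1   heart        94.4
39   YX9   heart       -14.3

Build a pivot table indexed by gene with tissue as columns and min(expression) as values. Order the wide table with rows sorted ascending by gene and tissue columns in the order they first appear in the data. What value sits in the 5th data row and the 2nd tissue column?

With rows sorted ascending by gene, row 5 is gene=ZA2. tissue columns in first-appearance order: liver, lung, kidney, heart; column 2 is lung.
Long rows with gene=ZA2, tissue=lung: min(74.4, 71.3) = 71.3.

71.3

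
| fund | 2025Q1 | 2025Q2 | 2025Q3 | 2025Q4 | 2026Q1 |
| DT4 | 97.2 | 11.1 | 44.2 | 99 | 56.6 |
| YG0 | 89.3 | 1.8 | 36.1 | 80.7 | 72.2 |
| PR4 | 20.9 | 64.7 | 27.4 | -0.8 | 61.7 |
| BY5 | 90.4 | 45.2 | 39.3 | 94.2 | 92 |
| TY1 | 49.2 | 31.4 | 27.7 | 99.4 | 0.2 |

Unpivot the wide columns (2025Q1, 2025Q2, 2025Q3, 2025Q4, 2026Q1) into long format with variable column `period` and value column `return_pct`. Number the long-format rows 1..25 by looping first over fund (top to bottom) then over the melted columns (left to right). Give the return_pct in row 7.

25 rows total (5 × 5). Row 7: index ⌊(7-1)/5⌋ = 1 into fund → YG0; (7-1) mod 5 = 1 into the melted columns → 2025Q2.
So row 7 is (YG0, 2025Q2, 1.8); return_pct = 1.8.

1.8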